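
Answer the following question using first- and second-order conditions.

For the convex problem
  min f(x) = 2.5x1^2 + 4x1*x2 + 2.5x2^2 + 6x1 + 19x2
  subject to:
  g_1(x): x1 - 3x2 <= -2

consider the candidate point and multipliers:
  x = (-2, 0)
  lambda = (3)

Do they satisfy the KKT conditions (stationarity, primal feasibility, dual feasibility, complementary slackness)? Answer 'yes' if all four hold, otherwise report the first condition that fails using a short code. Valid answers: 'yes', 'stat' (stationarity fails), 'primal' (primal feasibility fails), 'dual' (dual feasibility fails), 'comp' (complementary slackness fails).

Gradient of f: grad f(x) = Q x + c = (-4, 11)
Constraint values g_i(x) = a_i^T x - b_i:
  g_1((-2, 0)) = 0
Stationarity residual: grad f(x) + sum_i lambda_i a_i = (-1, 2)
  -> stationarity FAILS
Primal feasibility (all g_i <= 0): OK
Dual feasibility (all lambda_i >= 0): OK
Complementary slackness (lambda_i * g_i(x) = 0 for all i): OK

Verdict: the first failing condition is stationarity -> stat.

stat


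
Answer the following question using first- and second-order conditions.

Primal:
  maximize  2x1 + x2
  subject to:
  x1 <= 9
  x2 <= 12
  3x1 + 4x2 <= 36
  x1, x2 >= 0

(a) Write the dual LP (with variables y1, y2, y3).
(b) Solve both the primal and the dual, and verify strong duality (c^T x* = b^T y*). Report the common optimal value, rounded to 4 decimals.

The standard primal-dual pair for 'max c^T x s.t. A x <= b, x >= 0' is:
  Dual:  min b^T y  s.t.  A^T y >= c,  y >= 0.

So the dual LP is:
  minimize  9y1 + 12y2 + 36y3
  subject to:
    y1 + 3y3 >= 2
    y2 + 4y3 >= 1
    y1, y2, y3 >= 0

Solving the primal: x* = (9, 2.25).
  primal value c^T x* = 20.25.
Solving the dual: y* = (1.25, 0, 0.25).
  dual value b^T y* = 20.25.
Strong duality: c^T x* = b^T y*. Confirmed.

20.25


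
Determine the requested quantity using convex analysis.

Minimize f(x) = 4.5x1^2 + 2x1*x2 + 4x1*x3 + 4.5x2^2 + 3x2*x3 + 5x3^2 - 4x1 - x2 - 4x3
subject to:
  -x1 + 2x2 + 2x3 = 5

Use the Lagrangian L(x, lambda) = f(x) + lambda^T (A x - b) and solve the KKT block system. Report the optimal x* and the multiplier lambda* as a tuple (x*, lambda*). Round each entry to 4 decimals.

Form the Lagrangian:
  L(x, lambda) = (1/2) x^T Q x + c^T x + lambda^T (A x - b)
Stationarity (grad_x L = 0): Q x + c + A^T lambda = 0.
Primal feasibility: A x = b.

This gives the KKT block system:
  [ Q   A^T ] [ x     ]   [-c ]
  [ A    0  ] [ lambda ] = [ b ]

Solving the linear system:
  x*      = (-0.7869, 0.7825, 1.3241)
  lambda* = (-4.2204)
  f(x*)   = 9.0854

x* = (-0.7869, 0.7825, 1.3241), lambda* = (-4.2204)


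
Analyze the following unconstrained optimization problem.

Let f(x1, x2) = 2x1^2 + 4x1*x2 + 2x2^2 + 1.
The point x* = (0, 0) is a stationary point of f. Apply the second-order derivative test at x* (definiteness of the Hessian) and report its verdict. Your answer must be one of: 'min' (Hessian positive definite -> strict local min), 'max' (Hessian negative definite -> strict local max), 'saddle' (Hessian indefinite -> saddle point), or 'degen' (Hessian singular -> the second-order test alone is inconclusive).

Compute the Hessian H = grad^2 f:
  H = [[4, 4], [4, 4]]
Verify stationarity: grad f(x*) = H x* + g = (0, 0).
Eigenvalues of H: 0, 8.
H has a zero eigenvalue (singular; positive semidefinite but not definite), so H is neither positive definite, negative definite, nor indefinite. The second-order test alone is inconclusive -> degen.
(Indeed, f is constant along the null direction of H through x*, so x* is not a strict local extremum.)

degen


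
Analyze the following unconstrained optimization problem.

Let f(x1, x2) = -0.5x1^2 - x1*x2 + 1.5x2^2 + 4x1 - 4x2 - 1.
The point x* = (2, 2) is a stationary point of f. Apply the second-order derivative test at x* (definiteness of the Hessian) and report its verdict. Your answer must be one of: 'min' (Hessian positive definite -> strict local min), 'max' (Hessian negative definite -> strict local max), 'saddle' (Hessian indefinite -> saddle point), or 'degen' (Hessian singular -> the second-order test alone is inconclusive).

Compute the Hessian H = grad^2 f:
  H = [[-1, -1], [-1, 3]]
Verify stationarity: grad f(x*) = H x* + g = (0, 0).
Eigenvalues of H: -1.2361, 3.2361.
Eigenvalues have mixed signs, so H is indefinite -> x* is a saddle point.

saddle


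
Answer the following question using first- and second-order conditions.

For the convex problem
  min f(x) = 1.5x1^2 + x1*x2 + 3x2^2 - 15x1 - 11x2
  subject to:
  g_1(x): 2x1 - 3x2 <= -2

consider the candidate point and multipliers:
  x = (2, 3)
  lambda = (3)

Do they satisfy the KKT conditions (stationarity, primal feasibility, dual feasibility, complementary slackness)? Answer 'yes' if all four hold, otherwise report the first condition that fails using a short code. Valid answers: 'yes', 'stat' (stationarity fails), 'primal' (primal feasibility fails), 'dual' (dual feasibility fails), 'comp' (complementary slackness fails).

Gradient of f: grad f(x) = Q x + c = (-6, 9)
Constraint values g_i(x) = a_i^T x - b_i:
  g_1((2, 3)) = -3
Stationarity residual: grad f(x) + sum_i lambda_i a_i = (0, 0)
  -> stationarity OK
Primal feasibility (all g_i <= 0): OK
Dual feasibility (all lambda_i >= 0): OK
Complementary slackness (lambda_i * g_i(x) = 0 for all i): FAILS

Verdict: the first failing condition is complementary_slackness -> comp.

comp


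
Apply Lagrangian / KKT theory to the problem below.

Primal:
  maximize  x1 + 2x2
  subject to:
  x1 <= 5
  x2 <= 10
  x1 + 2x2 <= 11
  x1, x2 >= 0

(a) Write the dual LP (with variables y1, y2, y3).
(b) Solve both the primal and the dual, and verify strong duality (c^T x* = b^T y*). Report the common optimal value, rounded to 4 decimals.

The standard primal-dual pair for 'max c^T x s.t. A x <= b, x >= 0' is:
  Dual:  min b^T y  s.t.  A^T y >= c,  y >= 0.

So the dual LP is:
  minimize  5y1 + 10y2 + 11y3
  subject to:
    y1 + y3 >= 1
    y2 + 2y3 >= 2
    y1, y2, y3 >= 0

Solving the primal: x* = (0, 5.5).
  primal value c^T x* = 11.
Solving the dual: y* = (0, 0, 1).
  dual value b^T y* = 11.
Strong duality: c^T x* = b^T y*. Confirmed.

11


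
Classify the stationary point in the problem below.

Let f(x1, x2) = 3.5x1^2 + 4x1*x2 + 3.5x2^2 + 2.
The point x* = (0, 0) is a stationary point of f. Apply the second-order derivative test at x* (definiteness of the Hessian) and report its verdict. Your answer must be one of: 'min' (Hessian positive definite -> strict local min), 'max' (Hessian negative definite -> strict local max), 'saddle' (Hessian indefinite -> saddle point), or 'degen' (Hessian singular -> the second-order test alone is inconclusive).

Compute the Hessian H = grad^2 f:
  H = [[7, 4], [4, 7]]
Verify stationarity: grad f(x*) = H x* + g = (0, 0).
Eigenvalues of H: 3, 11.
Both eigenvalues > 0, so H is positive definite -> x* is a strict local min.

min


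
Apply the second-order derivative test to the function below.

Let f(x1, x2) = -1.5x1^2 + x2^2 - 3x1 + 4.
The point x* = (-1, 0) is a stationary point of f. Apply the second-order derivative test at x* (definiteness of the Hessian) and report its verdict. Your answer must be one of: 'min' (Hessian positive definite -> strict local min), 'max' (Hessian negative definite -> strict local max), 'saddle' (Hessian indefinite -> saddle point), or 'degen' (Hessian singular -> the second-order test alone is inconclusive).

Compute the Hessian H = grad^2 f:
  H = [[-3, 0], [0, 2]]
Verify stationarity: grad f(x*) = H x* + g = (0, 0).
Eigenvalues of H: -3, 2.
Eigenvalues have mixed signs, so H is indefinite -> x* is a saddle point.

saddle


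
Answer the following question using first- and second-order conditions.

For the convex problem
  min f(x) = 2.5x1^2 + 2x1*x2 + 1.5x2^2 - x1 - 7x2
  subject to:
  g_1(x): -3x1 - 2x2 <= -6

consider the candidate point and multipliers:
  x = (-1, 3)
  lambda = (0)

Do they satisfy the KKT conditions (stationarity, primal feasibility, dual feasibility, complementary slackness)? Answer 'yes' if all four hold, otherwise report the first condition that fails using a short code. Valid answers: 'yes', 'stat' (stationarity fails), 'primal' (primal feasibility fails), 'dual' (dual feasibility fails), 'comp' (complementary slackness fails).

Gradient of f: grad f(x) = Q x + c = (0, 0)
Constraint values g_i(x) = a_i^T x - b_i:
  g_1((-1, 3)) = 3
Stationarity residual: grad f(x) + sum_i lambda_i a_i = (0, 0)
  -> stationarity OK
Primal feasibility (all g_i <= 0): FAILS
Dual feasibility (all lambda_i >= 0): OK
Complementary slackness (lambda_i * g_i(x) = 0 for all i): OK

Verdict: the first failing condition is primal_feasibility -> primal.

primal


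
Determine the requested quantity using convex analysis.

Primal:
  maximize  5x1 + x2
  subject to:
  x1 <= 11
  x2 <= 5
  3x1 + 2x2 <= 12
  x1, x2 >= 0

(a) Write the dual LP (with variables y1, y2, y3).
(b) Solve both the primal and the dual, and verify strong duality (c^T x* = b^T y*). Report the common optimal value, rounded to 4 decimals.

The standard primal-dual pair for 'max c^T x s.t. A x <= b, x >= 0' is:
  Dual:  min b^T y  s.t.  A^T y >= c,  y >= 0.

So the dual LP is:
  minimize  11y1 + 5y2 + 12y3
  subject to:
    y1 + 3y3 >= 5
    y2 + 2y3 >= 1
    y1, y2, y3 >= 0

Solving the primal: x* = (4, 0).
  primal value c^T x* = 20.
Solving the dual: y* = (0, 0, 1.6667).
  dual value b^T y* = 20.
Strong duality: c^T x* = b^T y*. Confirmed.

20


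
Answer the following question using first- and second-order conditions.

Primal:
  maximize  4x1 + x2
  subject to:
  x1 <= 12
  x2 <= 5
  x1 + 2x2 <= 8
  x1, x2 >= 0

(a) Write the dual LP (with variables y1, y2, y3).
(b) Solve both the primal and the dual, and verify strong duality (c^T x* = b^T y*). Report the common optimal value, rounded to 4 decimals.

The standard primal-dual pair for 'max c^T x s.t. A x <= b, x >= 0' is:
  Dual:  min b^T y  s.t.  A^T y >= c,  y >= 0.

So the dual LP is:
  minimize  12y1 + 5y2 + 8y3
  subject to:
    y1 + y3 >= 4
    y2 + 2y3 >= 1
    y1, y2, y3 >= 0

Solving the primal: x* = (8, 0).
  primal value c^T x* = 32.
Solving the dual: y* = (0, 0, 4).
  dual value b^T y* = 32.
Strong duality: c^T x* = b^T y*. Confirmed.

32


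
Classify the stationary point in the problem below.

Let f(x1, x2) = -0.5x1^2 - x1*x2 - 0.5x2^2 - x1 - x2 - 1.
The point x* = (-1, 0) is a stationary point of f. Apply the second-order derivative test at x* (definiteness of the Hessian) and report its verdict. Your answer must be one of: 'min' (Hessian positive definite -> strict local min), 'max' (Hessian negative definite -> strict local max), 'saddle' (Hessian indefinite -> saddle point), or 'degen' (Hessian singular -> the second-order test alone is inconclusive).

Compute the Hessian H = grad^2 f:
  H = [[-1, -1], [-1, -1]]
Verify stationarity: grad f(x*) = H x* + g = (0, 0).
Eigenvalues of H: -2, 0.
H has a zero eigenvalue (singular; negative semidefinite but not definite), so H is neither positive definite, negative definite, nor indefinite. The second-order test alone is inconclusive -> degen.
(Indeed, f is constant along the null direction of H through x*, so x* is not a strict local extremum.)

degen


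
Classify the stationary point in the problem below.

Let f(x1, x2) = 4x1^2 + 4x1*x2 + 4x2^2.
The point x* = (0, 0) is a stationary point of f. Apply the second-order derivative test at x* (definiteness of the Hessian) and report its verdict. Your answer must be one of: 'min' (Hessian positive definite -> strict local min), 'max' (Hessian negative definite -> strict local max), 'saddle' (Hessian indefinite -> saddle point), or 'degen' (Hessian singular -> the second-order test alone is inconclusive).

Compute the Hessian H = grad^2 f:
  H = [[8, 4], [4, 8]]
Verify stationarity: grad f(x*) = H x* + g = (0, 0).
Eigenvalues of H: 4, 12.
Both eigenvalues > 0, so H is positive definite -> x* is a strict local min.

min


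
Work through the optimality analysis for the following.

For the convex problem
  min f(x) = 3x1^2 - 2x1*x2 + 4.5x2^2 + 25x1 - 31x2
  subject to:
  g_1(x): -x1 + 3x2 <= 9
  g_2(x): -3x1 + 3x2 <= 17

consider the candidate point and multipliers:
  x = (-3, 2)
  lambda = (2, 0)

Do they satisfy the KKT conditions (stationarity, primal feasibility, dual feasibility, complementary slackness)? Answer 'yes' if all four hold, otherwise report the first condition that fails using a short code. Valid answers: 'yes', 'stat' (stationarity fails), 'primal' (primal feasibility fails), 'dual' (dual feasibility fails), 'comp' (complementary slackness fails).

Gradient of f: grad f(x) = Q x + c = (3, -7)
Constraint values g_i(x) = a_i^T x - b_i:
  g_1((-3, 2)) = 0
  g_2((-3, 2)) = -2
Stationarity residual: grad f(x) + sum_i lambda_i a_i = (1, -1)
  -> stationarity FAILS
Primal feasibility (all g_i <= 0): OK
Dual feasibility (all lambda_i >= 0): OK
Complementary slackness (lambda_i * g_i(x) = 0 for all i): OK

Verdict: the first failing condition is stationarity -> stat.

stat


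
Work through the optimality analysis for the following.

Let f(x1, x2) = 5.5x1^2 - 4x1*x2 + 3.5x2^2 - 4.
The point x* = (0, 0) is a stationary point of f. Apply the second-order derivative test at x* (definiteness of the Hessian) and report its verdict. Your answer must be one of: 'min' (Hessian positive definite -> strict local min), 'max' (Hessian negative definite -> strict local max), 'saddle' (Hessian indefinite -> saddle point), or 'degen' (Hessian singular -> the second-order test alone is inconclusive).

Compute the Hessian H = grad^2 f:
  H = [[11, -4], [-4, 7]]
Verify stationarity: grad f(x*) = H x* + g = (0, 0).
Eigenvalues of H: 4.5279, 13.4721.
Both eigenvalues > 0, so H is positive definite -> x* is a strict local min.

min


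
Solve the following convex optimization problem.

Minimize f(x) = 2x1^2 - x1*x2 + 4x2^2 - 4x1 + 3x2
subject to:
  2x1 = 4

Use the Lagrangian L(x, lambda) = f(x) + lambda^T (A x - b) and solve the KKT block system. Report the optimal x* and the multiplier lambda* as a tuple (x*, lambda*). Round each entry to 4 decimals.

Form the Lagrangian:
  L(x, lambda) = (1/2) x^T Q x + c^T x + lambda^T (A x - b)
Stationarity (grad_x L = 0): Q x + c + A^T lambda = 0.
Primal feasibility: A x = b.

This gives the KKT block system:
  [ Q   A^T ] [ x     ]   [-c ]
  [ A    0  ] [ lambda ] = [ b ]

Solving the linear system:
  x*      = (2, -0.125)
  lambda* = (-2.0625)
  f(x*)   = -0.0625

x* = (2, -0.125), lambda* = (-2.0625)


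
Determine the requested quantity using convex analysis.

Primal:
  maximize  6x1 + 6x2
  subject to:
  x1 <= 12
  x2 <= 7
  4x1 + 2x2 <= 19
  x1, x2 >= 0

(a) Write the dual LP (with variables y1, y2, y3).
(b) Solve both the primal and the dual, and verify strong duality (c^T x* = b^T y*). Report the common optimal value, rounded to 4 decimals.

The standard primal-dual pair for 'max c^T x s.t. A x <= b, x >= 0' is:
  Dual:  min b^T y  s.t.  A^T y >= c,  y >= 0.

So the dual LP is:
  minimize  12y1 + 7y2 + 19y3
  subject to:
    y1 + 4y3 >= 6
    y2 + 2y3 >= 6
    y1, y2, y3 >= 0

Solving the primal: x* = (1.25, 7).
  primal value c^T x* = 49.5.
Solving the dual: y* = (0, 3, 1.5).
  dual value b^T y* = 49.5.
Strong duality: c^T x* = b^T y*. Confirmed.

49.5


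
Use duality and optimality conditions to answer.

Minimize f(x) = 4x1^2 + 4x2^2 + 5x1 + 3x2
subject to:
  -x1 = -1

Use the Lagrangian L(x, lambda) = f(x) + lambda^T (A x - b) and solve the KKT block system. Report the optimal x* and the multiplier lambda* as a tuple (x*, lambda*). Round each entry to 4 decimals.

Form the Lagrangian:
  L(x, lambda) = (1/2) x^T Q x + c^T x + lambda^T (A x - b)
Stationarity (grad_x L = 0): Q x + c + A^T lambda = 0.
Primal feasibility: A x = b.

This gives the KKT block system:
  [ Q   A^T ] [ x     ]   [-c ]
  [ A    0  ] [ lambda ] = [ b ]

Solving the linear system:
  x*      = (1, -0.375)
  lambda* = (13)
  f(x*)   = 8.4375

x* = (1, -0.375), lambda* = (13)


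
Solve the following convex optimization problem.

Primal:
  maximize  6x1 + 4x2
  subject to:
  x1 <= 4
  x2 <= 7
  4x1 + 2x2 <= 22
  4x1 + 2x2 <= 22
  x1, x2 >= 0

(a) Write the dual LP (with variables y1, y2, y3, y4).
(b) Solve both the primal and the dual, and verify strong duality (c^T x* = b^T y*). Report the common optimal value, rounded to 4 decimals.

The standard primal-dual pair for 'max c^T x s.t. A x <= b, x >= 0' is:
  Dual:  min b^T y  s.t.  A^T y >= c,  y >= 0.

So the dual LP is:
  minimize  4y1 + 7y2 + 22y3 + 22y4
  subject to:
    y1 + 4y3 + 4y4 >= 6
    y2 + 2y3 + 2y4 >= 4
    y1, y2, y3, y4 >= 0

Solving the primal: x* = (2, 7).
  primal value c^T x* = 40.
Solving the dual: y* = (0, 1, 1.5, 0).
  dual value b^T y* = 40.
Strong duality: c^T x* = b^T y*. Confirmed.

40


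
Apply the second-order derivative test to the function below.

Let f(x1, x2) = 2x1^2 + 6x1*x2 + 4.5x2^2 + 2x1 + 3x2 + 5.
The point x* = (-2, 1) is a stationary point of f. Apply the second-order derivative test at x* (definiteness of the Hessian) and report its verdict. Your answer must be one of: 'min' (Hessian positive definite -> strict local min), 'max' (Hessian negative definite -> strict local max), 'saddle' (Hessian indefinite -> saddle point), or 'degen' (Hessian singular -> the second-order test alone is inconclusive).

Compute the Hessian H = grad^2 f:
  H = [[4, 6], [6, 9]]
Verify stationarity: grad f(x*) = H x* + g = (0, 0).
Eigenvalues of H: 0, 13.
H has a zero eigenvalue (singular; positive semidefinite but not definite), so H is neither positive definite, negative definite, nor indefinite. The second-order test alone is inconclusive -> degen.
(Indeed, f is constant along the null direction of H through x*, so x* is not a strict local extremum.)

degen


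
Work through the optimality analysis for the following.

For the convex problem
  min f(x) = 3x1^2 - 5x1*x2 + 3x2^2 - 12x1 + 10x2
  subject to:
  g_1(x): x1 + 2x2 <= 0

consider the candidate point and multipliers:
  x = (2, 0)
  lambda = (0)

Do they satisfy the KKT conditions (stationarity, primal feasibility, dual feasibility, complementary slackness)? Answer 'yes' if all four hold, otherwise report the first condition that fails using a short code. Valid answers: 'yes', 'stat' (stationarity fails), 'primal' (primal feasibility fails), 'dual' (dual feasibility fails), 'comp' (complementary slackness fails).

Gradient of f: grad f(x) = Q x + c = (0, 0)
Constraint values g_i(x) = a_i^T x - b_i:
  g_1((2, 0)) = 2
Stationarity residual: grad f(x) + sum_i lambda_i a_i = (0, 0)
  -> stationarity OK
Primal feasibility (all g_i <= 0): FAILS
Dual feasibility (all lambda_i >= 0): OK
Complementary slackness (lambda_i * g_i(x) = 0 for all i): OK

Verdict: the first failing condition is primal_feasibility -> primal.

primal


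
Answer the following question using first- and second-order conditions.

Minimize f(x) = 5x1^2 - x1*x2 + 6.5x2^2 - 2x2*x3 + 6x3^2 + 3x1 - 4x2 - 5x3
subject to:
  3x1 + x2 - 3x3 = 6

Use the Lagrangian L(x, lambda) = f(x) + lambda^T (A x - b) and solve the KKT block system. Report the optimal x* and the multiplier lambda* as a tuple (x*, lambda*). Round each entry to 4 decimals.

Form the Lagrangian:
  L(x, lambda) = (1/2) x^T Q x + c^T x + lambda^T (A x - b)
Stationarity (grad_x L = 0): Q x + c + A^T lambda = 0.
Primal feasibility: A x = b.

This gives the KKT block system:
  [ Q   A^T ] [ x     ]   [-c ]
  [ A    0  ] [ lambda ] = [ b ]

Solving the linear system:
  x*      = (1.152, 0.655, -0.6296)
  lambda* = (-4.6218)
  f(x*)   = 15.8577

x* = (1.152, 0.655, -0.6296), lambda* = (-4.6218)


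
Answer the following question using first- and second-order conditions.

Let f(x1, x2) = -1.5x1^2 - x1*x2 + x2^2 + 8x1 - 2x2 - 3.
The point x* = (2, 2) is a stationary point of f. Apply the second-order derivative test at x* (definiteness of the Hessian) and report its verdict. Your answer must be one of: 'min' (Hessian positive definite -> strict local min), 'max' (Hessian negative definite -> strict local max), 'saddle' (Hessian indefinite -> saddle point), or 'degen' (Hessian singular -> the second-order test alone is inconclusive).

Compute the Hessian H = grad^2 f:
  H = [[-3, -1], [-1, 2]]
Verify stationarity: grad f(x*) = H x* + g = (0, 0).
Eigenvalues of H: -3.1926, 2.1926.
Eigenvalues have mixed signs, so H is indefinite -> x* is a saddle point.

saddle


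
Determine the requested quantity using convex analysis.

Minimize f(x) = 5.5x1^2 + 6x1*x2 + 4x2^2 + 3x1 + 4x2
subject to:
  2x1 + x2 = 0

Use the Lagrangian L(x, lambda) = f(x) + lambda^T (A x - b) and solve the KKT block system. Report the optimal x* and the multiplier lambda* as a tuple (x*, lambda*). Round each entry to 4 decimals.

Form the Lagrangian:
  L(x, lambda) = (1/2) x^T Q x + c^T x + lambda^T (A x - b)
Stationarity (grad_x L = 0): Q x + c + A^T lambda = 0.
Primal feasibility: A x = b.

This gives the KKT block system:
  [ Q   A^T ] [ x     ]   [-c ]
  [ A    0  ] [ lambda ] = [ b ]

Solving the linear system:
  x*      = (0.2632, -0.5263)
  lambda* = (-1.3684)
  f(x*)   = -0.6579

x* = (0.2632, -0.5263), lambda* = (-1.3684)


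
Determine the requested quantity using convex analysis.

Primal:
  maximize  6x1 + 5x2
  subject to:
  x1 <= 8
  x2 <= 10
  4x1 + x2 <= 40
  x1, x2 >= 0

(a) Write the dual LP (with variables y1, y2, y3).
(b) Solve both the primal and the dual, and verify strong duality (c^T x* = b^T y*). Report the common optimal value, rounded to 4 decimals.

The standard primal-dual pair for 'max c^T x s.t. A x <= b, x >= 0' is:
  Dual:  min b^T y  s.t.  A^T y >= c,  y >= 0.

So the dual LP is:
  minimize  8y1 + 10y2 + 40y3
  subject to:
    y1 + 4y3 >= 6
    y2 + y3 >= 5
    y1, y2, y3 >= 0

Solving the primal: x* = (7.5, 10).
  primal value c^T x* = 95.
Solving the dual: y* = (0, 3.5, 1.5).
  dual value b^T y* = 95.
Strong duality: c^T x* = b^T y*. Confirmed.

95


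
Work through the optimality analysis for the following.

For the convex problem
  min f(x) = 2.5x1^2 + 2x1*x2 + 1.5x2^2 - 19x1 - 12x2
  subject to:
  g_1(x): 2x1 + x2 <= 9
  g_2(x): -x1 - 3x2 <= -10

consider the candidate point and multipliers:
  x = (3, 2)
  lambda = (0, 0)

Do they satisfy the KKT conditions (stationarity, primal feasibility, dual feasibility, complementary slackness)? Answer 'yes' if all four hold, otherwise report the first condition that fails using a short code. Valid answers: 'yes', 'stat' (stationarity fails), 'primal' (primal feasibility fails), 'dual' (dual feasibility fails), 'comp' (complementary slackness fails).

Gradient of f: grad f(x) = Q x + c = (0, 0)
Constraint values g_i(x) = a_i^T x - b_i:
  g_1((3, 2)) = -1
  g_2((3, 2)) = 1
Stationarity residual: grad f(x) + sum_i lambda_i a_i = (0, 0)
  -> stationarity OK
Primal feasibility (all g_i <= 0): FAILS
Dual feasibility (all lambda_i >= 0): OK
Complementary slackness (lambda_i * g_i(x) = 0 for all i): OK

Verdict: the first failing condition is primal_feasibility -> primal.

primal


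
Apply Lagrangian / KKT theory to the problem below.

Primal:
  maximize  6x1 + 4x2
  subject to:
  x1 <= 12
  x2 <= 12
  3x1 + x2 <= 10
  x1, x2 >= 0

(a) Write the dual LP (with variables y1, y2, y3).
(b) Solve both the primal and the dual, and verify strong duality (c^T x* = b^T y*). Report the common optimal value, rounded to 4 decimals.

The standard primal-dual pair for 'max c^T x s.t. A x <= b, x >= 0' is:
  Dual:  min b^T y  s.t.  A^T y >= c,  y >= 0.

So the dual LP is:
  minimize  12y1 + 12y2 + 10y3
  subject to:
    y1 + 3y3 >= 6
    y2 + y3 >= 4
    y1, y2, y3 >= 0

Solving the primal: x* = (0, 10).
  primal value c^T x* = 40.
Solving the dual: y* = (0, 0, 4).
  dual value b^T y* = 40.
Strong duality: c^T x* = b^T y*. Confirmed.

40


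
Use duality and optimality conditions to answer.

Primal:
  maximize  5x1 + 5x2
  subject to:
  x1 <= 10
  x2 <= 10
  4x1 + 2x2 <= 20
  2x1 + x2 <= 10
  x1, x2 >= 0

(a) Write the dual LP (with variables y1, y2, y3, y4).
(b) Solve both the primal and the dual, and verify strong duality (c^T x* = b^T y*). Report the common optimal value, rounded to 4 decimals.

The standard primal-dual pair for 'max c^T x s.t. A x <= b, x >= 0' is:
  Dual:  min b^T y  s.t.  A^T y >= c,  y >= 0.

So the dual LP is:
  minimize  10y1 + 10y2 + 20y3 + 10y4
  subject to:
    y1 + 4y3 + 2y4 >= 5
    y2 + 2y3 + y4 >= 5
    y1, y2, y3, y4 >= 0

Solving the primal: x* = (0, 10).
  primal value c^T x* = 50.
Solving the dual: y* = (0, 2.5, 1.25, 0).
  dual value b^T y* = 50.
Strong duality: c^T x* = b^T y*. Confirmed.

50


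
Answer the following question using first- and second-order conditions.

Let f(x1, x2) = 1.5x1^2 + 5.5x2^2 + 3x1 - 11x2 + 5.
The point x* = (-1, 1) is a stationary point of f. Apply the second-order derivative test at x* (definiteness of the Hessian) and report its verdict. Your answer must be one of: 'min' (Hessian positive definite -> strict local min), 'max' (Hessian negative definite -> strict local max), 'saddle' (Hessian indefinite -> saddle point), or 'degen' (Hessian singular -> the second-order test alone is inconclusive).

Compute the Hessian H = grad^2 f:
  H = [[3, 0], [0, 11]]
Verify stationarity: grad f(x*) = H x* + g = (0, 0).
Eigenvalues of H: 3, 11.
Both eigenvalues > 0, so H is positive definite -> x* is a strict local min.

min


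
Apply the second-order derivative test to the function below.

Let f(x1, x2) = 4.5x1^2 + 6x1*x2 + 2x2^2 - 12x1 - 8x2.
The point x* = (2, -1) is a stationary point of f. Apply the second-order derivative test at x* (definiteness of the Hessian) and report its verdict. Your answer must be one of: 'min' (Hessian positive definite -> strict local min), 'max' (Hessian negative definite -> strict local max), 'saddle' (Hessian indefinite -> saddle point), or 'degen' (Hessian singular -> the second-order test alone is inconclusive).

Compute the Hessian H = grad^2 f:
  H = [[9, 6], [6, 4]]
Verify stationarity: grad f(x*) = H x* + g = (0, 0).
Eigenvalues of H: 0, 13.
H has a zero eigenvalue (singular; positive semidefinite but not definite), so H is neither positive definite, negative definite, nor indefinite. The second-order test alone is inconclusive -> degen.
(Indeed, f is constant along the null direction of H through x*, so x* is not a strict local extremum.)

degen


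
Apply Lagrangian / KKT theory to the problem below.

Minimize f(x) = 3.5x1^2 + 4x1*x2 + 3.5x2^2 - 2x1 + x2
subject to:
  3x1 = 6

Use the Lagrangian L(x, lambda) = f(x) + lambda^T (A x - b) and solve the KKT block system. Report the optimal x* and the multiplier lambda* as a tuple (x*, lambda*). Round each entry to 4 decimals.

Form the Lagrangian:
  L(x, lambda) = (1/2) x^T Q x + c^T x + lambda^T (A x - b)
Stationarity (grad_x L = 0): Q x + c + A^T lambda = 0.
Primal feasibility: A x = b.

This gives the KKT block system:
  [ Q   A^T ] [ x     ]   [-c ]
  [ A    0  ] [ lambda ] = [ b ]

Solving the linear system:
  x*      = (2, -1.2857)
  lambda* = (-2.2857)
  f(x*)   = 4.2143

x* = (2, -1.2857), lambda* = (-2.2857)


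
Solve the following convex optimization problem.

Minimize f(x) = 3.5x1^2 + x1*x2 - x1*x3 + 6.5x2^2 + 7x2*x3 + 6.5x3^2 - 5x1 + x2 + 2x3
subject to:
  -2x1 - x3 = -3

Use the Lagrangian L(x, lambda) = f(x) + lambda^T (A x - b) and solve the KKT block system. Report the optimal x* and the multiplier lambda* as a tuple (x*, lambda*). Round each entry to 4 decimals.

Form the Lagrangian:
  L(x, lambda) = (1/2) x^T Q x + c^T x + lambda^T (A x - b)
Stationarity (grad_x L = 0): Q x + c + A^T lambda = 0.
Primal feasibility: A x = b.

This gives the KKT block system:
  [ Q   A^T ] [ x     ]   [-c ]
  [ A    0  ] [ lambda ] = [ b ]

Solving the linear system:
  x*      = (1.36, -0.3323, 0.28)
  lambda* = (1.9538)
  f(x*)   = -0.3554

x* = (1.36, -0.3323, 0.28), lambda* = (1.9538)


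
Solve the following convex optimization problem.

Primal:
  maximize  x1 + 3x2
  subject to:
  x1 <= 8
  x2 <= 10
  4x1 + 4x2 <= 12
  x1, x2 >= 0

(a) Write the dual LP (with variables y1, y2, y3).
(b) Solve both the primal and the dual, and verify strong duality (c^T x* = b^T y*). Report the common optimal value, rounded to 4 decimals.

The standard primal-dual pair for 'max c^T x s.t. A x <= b, x >= 0' is:
  Dual:  min b^T y  s.t.  A^T y >= c,  y >= 0.

So the dual LP is:
  minimize  8y1 + 10y2 + 12y3
  subject to:
    y1 + 4y3 >= 1
    y2 + 4y3 >= 3
    y1, y2, y3 >= 0

Solving the primal: x* = (0, 3).
  primal value c^T x* = 9.
Solving the dual: y* = (0, 0, 0.75).
  dual value b^T y* = 9.
Strong duality: c^T x* = b^T y*. Confirmed.

9


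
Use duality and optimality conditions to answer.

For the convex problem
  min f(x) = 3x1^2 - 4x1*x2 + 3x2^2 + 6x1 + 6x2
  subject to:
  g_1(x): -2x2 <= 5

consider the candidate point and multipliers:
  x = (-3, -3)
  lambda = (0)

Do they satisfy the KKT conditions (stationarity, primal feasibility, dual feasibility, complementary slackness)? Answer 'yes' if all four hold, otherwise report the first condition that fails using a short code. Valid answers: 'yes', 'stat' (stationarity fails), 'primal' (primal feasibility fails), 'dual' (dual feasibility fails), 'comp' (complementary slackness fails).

Gradient of f: grad f(x) = Q x + c = (0, 0)
Constraint values g_i(x) = a_i^T x - b_i:
  g_1((-3, -3)) = 1
Stationarity residual: grad f(x) + sum_i lambda_i a_i = (0, 0)
  -> stationarity OK
Primal feasibility (all g_i <= 0): FAILS
Dual feasibility (all lambda_i >= 0): OK
Complementary slackness (lambda_i * g_i(x) = 0 for all i): OK

Verdict: the first failing condition is primal_feasibility -> primal.

primal


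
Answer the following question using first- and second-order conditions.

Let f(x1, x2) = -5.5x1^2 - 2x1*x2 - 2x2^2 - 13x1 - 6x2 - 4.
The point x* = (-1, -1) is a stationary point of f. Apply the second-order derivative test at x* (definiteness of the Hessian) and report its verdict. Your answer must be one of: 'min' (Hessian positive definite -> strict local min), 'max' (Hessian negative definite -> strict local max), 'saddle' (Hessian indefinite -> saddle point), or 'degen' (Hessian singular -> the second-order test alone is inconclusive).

Compute the Hessian H = grad^2 f:
  H = [[-11, -2], [-2, -4]]
Verify stationarity: grad f(x*) = H x* + g = (0, 0).
Eigenvalues of H: -11.5311, -3.4689.
Both eigenvalues < 0, so H is negative definite -> x* is a strict local max.

max


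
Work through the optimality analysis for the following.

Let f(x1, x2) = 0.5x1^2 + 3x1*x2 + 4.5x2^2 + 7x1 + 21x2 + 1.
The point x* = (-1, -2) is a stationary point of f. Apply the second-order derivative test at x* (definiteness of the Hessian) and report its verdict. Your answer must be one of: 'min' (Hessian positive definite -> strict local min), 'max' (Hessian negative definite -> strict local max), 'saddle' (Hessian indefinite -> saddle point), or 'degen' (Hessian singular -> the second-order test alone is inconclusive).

Compute the Hessian H = grad^2 f:
  H = [[1, 3], [3, 9]]
Verify stationarity: grad f(x*) = H x* + g = (0, 0).
Eigenvalues of H: 0, 10.
H has a zero eigenvalue (singular; positive semidefinite but not definite), so H is neither positive definite, negative definite, nor indefinite. The second-order test alone is inconclusive -> degen.
(Indeed, f is constant along the null direction of H through x*, so x* is not a strict local extremum.)

degen


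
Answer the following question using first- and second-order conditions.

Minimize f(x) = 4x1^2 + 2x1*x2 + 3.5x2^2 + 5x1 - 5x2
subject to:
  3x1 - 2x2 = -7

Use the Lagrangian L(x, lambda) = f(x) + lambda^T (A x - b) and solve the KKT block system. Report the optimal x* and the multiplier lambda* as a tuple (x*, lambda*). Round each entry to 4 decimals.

Form the Lagrangian:
  L(x, lambda) = (1/2) x^T Q x + c^T x + lambda^T (A x - b)
Stationarity (grad_x L = 0): Q x + c + A^T lambda = 0.
Primal feasibility: A x = b.

This gives the KKT block system:
  [ Q   A^T ] [ x     ]   [-c ]
  [ A    0  ] [ lambda ] = [ b ]

Solving the linear system:
  x*      = (-1.3866, 1.4202)
  lambda* = (1.084)
  f(x*)   = -3.2227

x* = (-1.3866, 1.4202), lambda* = (1.084)


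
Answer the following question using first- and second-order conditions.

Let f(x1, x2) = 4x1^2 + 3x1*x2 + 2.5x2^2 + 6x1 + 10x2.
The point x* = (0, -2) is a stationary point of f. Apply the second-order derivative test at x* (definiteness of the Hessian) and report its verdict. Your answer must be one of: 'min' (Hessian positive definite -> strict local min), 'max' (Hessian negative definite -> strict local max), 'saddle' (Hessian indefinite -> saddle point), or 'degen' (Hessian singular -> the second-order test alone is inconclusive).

Compute the Hessian H = grad^2 f:
  H = [[8, 3], [3, 5]]
Verify stationarity: grad f(x*) = H x* + g = (0, 0).
Eigenvalues of H: 3.1459, 9.8541.
Both eigenvalues > 0, so H is positive definite -> x* is a strict local min.

min


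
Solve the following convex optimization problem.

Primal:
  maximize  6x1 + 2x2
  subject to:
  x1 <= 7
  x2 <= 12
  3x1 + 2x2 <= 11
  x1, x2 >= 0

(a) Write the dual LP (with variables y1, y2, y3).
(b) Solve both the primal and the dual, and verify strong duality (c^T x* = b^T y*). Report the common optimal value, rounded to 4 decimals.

The standard primal-dual pair for 'max c^T x s.t. A x <= b, x >= 0' is:
  Dual:  min b^T y  s.t.  A^T y >= c,  y >= 0.

So the dual LP is:
  minimize  7y1 + 12y2 + 11y3
  subject to:
    y1 + 3y3 >= 6
    y2 + 2y3 >= 2
    y1, y2, y3 >= 0

Solving the primal: x* = (3.6667, 0).
  primal value c^T x* = 22.
Solving the dual: y* = (0, 0, 2).
  dual value b^T y* = 22.
Strong duality: c^T x* = b^T y*. Confirmed.

22


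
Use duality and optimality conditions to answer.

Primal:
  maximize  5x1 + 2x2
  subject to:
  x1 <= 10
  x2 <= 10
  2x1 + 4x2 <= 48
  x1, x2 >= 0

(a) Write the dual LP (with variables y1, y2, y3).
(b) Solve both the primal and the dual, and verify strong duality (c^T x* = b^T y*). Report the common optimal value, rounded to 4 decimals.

The standard primal-dual pair for 'max c^T x s.t. A x <= b, x >= 0' is:
  Dual:  min b^T y  s.t.  A^T y >= c,  y >= 0.

So the dual LP is:
  minimize  10y1 + 10y2 + 48y3
  subject to:
    y1 + 2y3 >= 5
    y2 + 4y3 >= 2
    y1, y2, y3 >= 0

Solving the primal: x* = (10, 7).
  primal value c^T x* = 64.
Solving the dual: y* = (4, 0, 0.5).
  dual value b^T y* = 64.
Strong duality: c^T x* = b^T y*. Confirmed.

64


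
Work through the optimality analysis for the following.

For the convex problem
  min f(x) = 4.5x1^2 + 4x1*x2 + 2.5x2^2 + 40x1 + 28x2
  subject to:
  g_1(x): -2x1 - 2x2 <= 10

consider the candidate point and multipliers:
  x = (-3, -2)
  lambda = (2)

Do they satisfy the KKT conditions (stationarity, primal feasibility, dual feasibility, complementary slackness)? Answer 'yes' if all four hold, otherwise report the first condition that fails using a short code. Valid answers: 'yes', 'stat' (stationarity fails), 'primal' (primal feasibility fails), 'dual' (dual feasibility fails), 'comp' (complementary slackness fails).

Gradient of f: grad f(x) = Q x + c = (5, 6)
Constraint values g_i(x) = a_i^T x - b_i:
  g_1((-3, -2)) = 0
Stationarity residual: grad f(x) + sum_i lambda_i a_i = (1, 2)
  -> stationarity FAILS
Primal feasibility (all g_i <= 0): OK
Dual feasibility (all lambda_i >= 0): OK
Complementary slackness (lambda_i * g_i(x) = 0 for all i): OK

Verdict: the first failing condition is stationarity -> stat.

stat


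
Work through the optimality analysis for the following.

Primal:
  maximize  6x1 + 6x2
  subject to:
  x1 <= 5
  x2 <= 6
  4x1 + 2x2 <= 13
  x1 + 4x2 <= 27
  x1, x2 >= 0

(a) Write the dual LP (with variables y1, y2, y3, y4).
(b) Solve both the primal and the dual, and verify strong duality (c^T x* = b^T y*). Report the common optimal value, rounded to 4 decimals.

The standard primal-dual pair for 'max c^T x s.t. A x <= b, x >= 0' is:
  Dual:  min b^T y  s.t.  A^T y >= c,  y >= 0.

So the dual LP is:
  minimize  5y1 + 6y2 + 13y3 + 27y4
  subject to:
    y1 + 4y3 + y4 >= 6
    y2 + 2y3 + 4y4 >= 6
    y1, y2, y3, y4 >= 0

Solving the primal: x* = (0.25, 6).
  primal value c^T x* = 37.5.
Solving the dual: y* = (0, 3, 1.5, 0).
  dual value b^T y* = 37.5.
Strong duality: c^T x* = b^T y*. Confirmed.

37.5


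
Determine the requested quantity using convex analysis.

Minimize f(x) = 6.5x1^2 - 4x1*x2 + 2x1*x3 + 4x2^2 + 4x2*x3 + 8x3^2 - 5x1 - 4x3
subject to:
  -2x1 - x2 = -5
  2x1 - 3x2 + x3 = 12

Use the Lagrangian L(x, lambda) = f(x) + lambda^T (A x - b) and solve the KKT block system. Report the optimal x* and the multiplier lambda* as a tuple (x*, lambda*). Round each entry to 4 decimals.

Form the Lagrangian:
  L(x, lambda) = (1/2) x^T Q x + c^T x + lambda^T (A x - b)
Stationarity (grad_x L = 0): Q x + c + A^T lambda = 0.
Primal feasibility: A x = b.

This gives the KKT block system:
  [ Q   A^T ] [ x     ]   [-c ]
  [ A    0  ] [ lambda ] = [ b ]

Solving the linear system:
  x*      = (3.2608, -1.5216, 0.9136)
  lambda* = (11.5986, -11.0533)
  f(x*)   = 85.3374

x* = (3.2608, -1.5216, 0.9136), lambda* = (11.5986, -11.0533)


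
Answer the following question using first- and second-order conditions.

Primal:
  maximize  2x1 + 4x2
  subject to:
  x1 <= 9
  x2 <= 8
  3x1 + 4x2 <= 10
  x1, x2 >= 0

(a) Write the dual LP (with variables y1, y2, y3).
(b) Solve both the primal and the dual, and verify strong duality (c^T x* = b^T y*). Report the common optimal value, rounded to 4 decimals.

The standard primal-dual pair for 'max c^T x s.t. A x <= b, x >= 0' is:
  Dual:  min b^T y  s.t.  A^T y >= c,  y >= 0.

So the dual LP is:
  minimize  9y1 + 8y2 + 10y3
  subject to:
    y1 + 3y3 >= 2
    y2 + 4y3 >= 4
    y1, y2, y3 >= 0

Solving the primal: x* = (0, 2.5).
  primal value c^T x* = 10.
Solving the dual: y* = (0, 0, 1).
  dual value b^T y* = 10.
Strong duality: c^T x* = b^T y*. Confirmed.

10


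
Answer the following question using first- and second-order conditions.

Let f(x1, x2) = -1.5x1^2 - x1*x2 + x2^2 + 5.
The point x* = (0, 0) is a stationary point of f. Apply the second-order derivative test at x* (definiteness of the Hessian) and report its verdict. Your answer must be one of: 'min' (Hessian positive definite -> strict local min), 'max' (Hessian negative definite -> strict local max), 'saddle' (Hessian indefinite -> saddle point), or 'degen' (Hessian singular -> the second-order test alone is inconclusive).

Compute the Hessian H = grad^2 f:
  H = [[-3, -1], [-1, 2]]
Verify stationarity: grad f(x*) = H x* + g = (0, 0).
Eigenvalues of H: -3.1926, 2.1926.
Eigenvalues have mixed signs, so H is indefinite -> x* is a saddle point.

saddle


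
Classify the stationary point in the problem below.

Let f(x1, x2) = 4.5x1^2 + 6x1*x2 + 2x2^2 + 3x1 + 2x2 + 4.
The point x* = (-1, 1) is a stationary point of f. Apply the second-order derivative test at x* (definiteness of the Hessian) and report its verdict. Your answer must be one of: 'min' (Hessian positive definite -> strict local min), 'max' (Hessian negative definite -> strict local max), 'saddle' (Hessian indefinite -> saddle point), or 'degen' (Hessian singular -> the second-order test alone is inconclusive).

Compute the Hessian H = grad^2 f:
  H = [[9, 6], [6, 4]]
Verify stationarity: grad f(x*) = H x* + g = (0, 0).
Eigenvalues of H: 0, 13.
H has a zero eigenvalue (singular; positive semidefinite but not definite), so H is neither positive definite, negative definite, nor indefinite. The second-order test alone is inconclusive -> degen.
(Indeed, f is constant along the null direction of H through x*, so x* is not a strict local extremum.)

degen


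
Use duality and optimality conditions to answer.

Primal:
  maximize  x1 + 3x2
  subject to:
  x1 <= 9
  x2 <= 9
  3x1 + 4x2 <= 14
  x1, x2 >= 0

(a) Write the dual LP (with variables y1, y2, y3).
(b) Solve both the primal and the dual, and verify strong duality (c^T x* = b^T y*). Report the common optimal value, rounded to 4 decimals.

The standard primal-dual pair for 'max c^T x s.t. A x <= b, x >= 0' is:
  Dual:  min b^T y  s.t.  A^T y >= c,  y >= 0.

So the dual LP is:
  minimize  9y1 + 9y2 + 14y3
  subject to:
    y1 + 3y3 >= 1
    y2 + 4y3 >= 3
    y1, y2, y3 >= 0

Solving the primal: x* = (0, 3.5).
  primal value c^T x* = 10.5.
Solving the dual: y* = (0, 0, 0.75).
  dual value b^T y* = 10.5.
Strong duality: c^T x* = b^T y*. Confirmed.

10.5
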